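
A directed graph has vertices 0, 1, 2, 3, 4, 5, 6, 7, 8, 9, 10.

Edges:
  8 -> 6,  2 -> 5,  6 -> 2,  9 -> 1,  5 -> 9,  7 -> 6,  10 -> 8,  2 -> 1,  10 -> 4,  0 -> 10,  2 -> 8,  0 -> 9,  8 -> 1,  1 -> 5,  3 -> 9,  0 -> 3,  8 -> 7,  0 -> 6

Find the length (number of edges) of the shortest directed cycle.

For each vertex v, BFS finds the shortest path from v back to v.
The shortest such closed walk is 6 → 2 → 8 → 6, length 3.

3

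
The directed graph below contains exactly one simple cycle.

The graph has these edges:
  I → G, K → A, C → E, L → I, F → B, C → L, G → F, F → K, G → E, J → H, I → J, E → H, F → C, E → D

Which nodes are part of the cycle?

DFS with gray/black marking from F:
F gray
  C gray
    E gray
      D gray
      D black
      H gray
      H black
    E black
    L gray
      I gray
        G gray
          G→F: F is gray → back edge
Back edge closes the cycle F → C → L → I → G → F; its vertices are {C, F, G, I, L}.

C, F, G, I, L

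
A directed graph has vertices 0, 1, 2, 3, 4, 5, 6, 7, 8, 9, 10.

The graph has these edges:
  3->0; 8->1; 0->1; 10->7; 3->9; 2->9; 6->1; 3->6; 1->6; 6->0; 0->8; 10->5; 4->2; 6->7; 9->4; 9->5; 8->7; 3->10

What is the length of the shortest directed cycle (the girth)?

2

For each vertex v, BFS finds the shortest path from v back to v.
The shortest such closed walk is 6 → 1 → 6, length 2.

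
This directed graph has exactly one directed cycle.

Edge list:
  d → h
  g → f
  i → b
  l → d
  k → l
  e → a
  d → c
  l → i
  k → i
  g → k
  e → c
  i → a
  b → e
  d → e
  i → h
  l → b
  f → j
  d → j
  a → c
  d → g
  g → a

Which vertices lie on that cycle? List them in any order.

DFS with gray/black marking from g:
g gray
  f gray
    j gray
    j black
  f black
  k gray
    l gray
      i gray
        h gray
        h black
        a gray
          c gray
          c black
        a black
        b gray
          e gray
            e→a: a black — skip
            e→c: c black — skip
          e black
        b black
      i black
      l→b: b black — skip
      d gray
        d→j: j black — skip
        d→g: g is gray → back edge
Back edge closes the cycle g → k → l → d → g; its vertices are {d, g, k, l}.

d, g, k, l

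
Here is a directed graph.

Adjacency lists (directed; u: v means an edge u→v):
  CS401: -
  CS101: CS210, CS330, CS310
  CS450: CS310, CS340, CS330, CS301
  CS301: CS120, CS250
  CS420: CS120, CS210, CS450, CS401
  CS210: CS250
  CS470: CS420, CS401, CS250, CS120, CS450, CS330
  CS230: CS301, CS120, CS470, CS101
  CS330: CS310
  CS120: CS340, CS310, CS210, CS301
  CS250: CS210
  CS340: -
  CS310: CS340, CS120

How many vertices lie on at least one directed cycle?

5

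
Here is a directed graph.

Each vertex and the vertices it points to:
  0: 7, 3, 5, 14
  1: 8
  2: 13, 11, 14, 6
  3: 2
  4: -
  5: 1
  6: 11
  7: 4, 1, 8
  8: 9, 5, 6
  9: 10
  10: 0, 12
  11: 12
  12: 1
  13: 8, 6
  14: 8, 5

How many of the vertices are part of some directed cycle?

A vertex is on a directed cycle iff it belongs to a strongly connected component of size ≥ 2 (or has a self-loop).
The vertices on cycles are {0, 1, 2, 3, 5, 6, 7, 8, 9, 10, 11, 12, 13, 14} — 14 in total.

14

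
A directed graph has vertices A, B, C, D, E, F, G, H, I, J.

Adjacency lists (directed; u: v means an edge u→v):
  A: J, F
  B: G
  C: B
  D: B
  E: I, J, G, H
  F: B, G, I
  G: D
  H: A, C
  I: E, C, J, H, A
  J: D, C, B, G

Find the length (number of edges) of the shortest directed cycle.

For each vertex v, BFS finds the shortest path from v back to v.
The shortest such closed walk is I → E → I, length 2.

2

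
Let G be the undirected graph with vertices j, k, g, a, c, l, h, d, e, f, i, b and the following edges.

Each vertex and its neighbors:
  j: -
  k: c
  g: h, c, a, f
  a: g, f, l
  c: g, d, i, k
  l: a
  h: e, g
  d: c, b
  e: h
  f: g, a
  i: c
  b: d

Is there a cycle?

DFS, tracking each vertex's parent; an edge to a visited non-parent vertex closes a cycle.
Start from b:
visit b (parent –)
  visit d (parent b)
    visit c (parent d)
      visit g (parent c)
        visit h (parent g)
          visit e (parent h)
            e–h: parent, skip
          h–g: parent, skip
        g–c: parent, skip
        visit a (parent g)
          a–g: parent, skip
          visit f (parent a)
            f–g: g visited and ≠ parent → cycle
Cycle: g – a – f – g.

Yes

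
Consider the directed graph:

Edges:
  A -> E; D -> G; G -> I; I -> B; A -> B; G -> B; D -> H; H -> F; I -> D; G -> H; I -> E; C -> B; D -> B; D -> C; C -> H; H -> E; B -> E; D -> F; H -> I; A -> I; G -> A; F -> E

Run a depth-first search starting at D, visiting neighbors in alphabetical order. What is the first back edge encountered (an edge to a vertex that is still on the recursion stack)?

DFS from D (visiting neighbors in alphabetical order); mark gray on enter, black on exit:
D gray
  B gray
    E gray
    E black
  B black
  C gray
    C→B: B black — skip
    H gray
      H→E: E black — skip
      F gray
        F→E: E black — skip
      F black
      I gray
        I→B: B black — skip
        I→D: D is gray → back edge
First back edge: I → D.

I→D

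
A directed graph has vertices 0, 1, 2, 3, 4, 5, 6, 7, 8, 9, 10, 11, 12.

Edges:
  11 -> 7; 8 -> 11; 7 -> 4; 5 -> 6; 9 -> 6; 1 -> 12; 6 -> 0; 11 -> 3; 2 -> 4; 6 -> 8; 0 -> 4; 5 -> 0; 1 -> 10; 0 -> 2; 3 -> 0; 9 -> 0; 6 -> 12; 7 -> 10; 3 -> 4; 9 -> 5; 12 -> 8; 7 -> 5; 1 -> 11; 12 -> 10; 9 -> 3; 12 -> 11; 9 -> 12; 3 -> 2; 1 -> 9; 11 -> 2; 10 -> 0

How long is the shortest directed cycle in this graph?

5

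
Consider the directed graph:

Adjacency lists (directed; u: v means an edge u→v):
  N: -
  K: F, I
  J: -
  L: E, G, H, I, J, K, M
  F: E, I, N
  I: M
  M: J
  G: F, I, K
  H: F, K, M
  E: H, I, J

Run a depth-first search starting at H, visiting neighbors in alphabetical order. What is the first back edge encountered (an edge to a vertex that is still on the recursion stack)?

DFS from H (visiting neighbors in alphabetical order); mark gray on enter, black on exit:
H gray
  F gray
    E gray
      E→H: H is gray → back edge
First back edge: E → H.

E→H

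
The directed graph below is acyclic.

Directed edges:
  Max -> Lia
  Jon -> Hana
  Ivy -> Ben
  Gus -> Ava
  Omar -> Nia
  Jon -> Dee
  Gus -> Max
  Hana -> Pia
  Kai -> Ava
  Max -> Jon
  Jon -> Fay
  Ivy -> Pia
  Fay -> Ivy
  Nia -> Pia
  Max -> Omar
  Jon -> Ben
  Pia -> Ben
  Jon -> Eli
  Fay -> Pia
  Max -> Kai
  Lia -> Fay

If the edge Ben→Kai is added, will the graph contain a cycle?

No

Adding Ben→Kai creates a cycle iff Kai can already reach Ben.
Explore from Kai: no path reaches Ben. The graph stays acyclic.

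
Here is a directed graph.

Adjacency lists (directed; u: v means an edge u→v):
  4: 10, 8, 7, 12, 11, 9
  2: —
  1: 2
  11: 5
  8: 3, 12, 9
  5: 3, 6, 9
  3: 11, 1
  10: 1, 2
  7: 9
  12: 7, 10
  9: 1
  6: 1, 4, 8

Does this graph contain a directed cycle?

Yes

DFS with white/gray/black marking, starting from 7:
7 gray
  9 gray
    1 gray
      2 gray
      2 black
    1 black
  9 black
7 black
4 gray
  10 gray
    10→1: 1 black — skip
    10→2: 2 black — skip
  10 black
  8 gray
    3 gray
      11 gray
        5 gray
          5→3: 3 is gray → back edge
Back edge found, so a cycle exists: 3 → 11 → 5 → 3.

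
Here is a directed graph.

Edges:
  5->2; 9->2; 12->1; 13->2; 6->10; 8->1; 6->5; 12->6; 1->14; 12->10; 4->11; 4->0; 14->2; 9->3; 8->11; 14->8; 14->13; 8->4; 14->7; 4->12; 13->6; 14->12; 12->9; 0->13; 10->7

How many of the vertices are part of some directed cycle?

5

A vertex is on a directed cycle iff it belongs to a strongly connected component of size ≥ 2 (or has a self-loop).
The vertices on cycles are {1, 4, 8, 12, 14} — 5 in total.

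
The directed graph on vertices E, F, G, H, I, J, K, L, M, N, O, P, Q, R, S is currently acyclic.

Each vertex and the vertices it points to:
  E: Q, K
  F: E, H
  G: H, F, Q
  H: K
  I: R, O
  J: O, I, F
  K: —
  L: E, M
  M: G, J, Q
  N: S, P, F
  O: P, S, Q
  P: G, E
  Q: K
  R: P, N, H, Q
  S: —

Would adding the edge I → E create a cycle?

No

Adding I→E creates a cycle iff E can already reach I.
Explore from E: no path reaches I. The graph stays acyclic.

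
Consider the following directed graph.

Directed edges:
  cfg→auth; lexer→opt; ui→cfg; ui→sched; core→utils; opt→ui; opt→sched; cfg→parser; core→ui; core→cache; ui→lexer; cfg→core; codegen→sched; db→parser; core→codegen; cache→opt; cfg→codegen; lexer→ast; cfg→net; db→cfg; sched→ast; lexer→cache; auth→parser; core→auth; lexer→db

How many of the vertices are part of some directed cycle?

7

A vertex is on a directed cycle iff it belongs to a strongly connected component of size ≥ 2 (or has a self-loop).
The vertices on cycles are {db, ui, cfg, opt, core, cache, lexer} — 7 in total.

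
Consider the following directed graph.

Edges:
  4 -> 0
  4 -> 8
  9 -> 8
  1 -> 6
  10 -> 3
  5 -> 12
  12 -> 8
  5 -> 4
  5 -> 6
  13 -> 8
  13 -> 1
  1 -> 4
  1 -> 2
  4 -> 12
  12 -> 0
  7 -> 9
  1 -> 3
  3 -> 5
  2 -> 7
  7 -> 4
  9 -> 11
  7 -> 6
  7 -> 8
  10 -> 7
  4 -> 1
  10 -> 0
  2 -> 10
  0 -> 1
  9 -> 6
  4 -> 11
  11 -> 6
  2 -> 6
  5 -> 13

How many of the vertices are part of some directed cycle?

10

A vertex is on a directed cycle iff it belongs to a strongly connected component of size ≥ 2 (or has a self-loop).
The vertices on cycles are {0, 1, 2, 3, 4, 5, 7, 10, 12, 13} — 10 in total.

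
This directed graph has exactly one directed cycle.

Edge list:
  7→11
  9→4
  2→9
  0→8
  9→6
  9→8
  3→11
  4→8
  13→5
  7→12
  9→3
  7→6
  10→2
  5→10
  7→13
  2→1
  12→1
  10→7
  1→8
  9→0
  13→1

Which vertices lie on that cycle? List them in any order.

5, 7, 10, 13

DFS with gray/black marking from 10:
10 gray
  7 gray
    13 gray
      1 gray
        8 gray
        8 black
      1 black
      5 gray
        5→10: 10 is gray → back edge
Back edge closes the cycle 10 → 7 → 13 → 5 → 10; its vertices are {5, 7, 10, 13}.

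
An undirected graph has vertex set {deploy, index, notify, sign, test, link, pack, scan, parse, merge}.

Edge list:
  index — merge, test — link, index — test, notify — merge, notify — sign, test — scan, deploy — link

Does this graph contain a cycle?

DFS, tracking each vertex's parent; an edge to a visited non-parent vertex closes a cycle.
Start from parse:
visit parse (parent –)
visit deploy (parent –)
  visit link (parent deploy)
    visit test (parent link)
      visit scan (parent test)
        scan–test: parent, skip
      visit index (parent test)
        visit merge (parent index)
          visit notify (parent merge)
            visit sign (parent notify)
              sign–notify: parent, skip
            notify–merge: parent, skip
          merge–index: parent, skip
        index–test: parent, skip
      test–link: parent, skip
    link–deploy: parent, skip
visit pack (parent –)
No non-parent visited neighbor found — the graph is a forest.

No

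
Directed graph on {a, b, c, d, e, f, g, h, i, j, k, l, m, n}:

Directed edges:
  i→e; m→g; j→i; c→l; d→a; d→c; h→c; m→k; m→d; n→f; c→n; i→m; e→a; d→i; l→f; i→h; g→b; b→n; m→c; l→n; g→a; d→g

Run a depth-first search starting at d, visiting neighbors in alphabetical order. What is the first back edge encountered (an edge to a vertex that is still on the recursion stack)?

m->d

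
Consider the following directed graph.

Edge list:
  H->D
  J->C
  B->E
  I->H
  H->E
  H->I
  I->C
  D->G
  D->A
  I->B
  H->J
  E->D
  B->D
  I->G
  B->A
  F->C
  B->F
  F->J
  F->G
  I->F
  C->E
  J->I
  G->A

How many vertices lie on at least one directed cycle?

5

A vertex is on a directed cycle iff it belongs to a strongly connected component of size ≥ 2 (or has a self-loop).
The vertices on cycles are {B, F, H, I, J} — 5 in total.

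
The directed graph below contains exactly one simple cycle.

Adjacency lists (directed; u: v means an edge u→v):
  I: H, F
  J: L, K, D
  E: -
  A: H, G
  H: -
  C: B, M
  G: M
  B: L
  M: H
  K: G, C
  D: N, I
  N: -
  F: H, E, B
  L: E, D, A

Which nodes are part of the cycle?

DFS with gray/black marking from L:
L gray
  E gray
  E black
  D gray
    N gray
    N black
    I gray
      H gray
      H black
      F gray
        F→H: H black — skip
        F→E: E black — skip
        B gray
          B→L: L is gray → back edge
Back edge closes the cycle L → D → I → F → B → L; its vertices are {B, D, F, I, L}.

B, D, F, I, L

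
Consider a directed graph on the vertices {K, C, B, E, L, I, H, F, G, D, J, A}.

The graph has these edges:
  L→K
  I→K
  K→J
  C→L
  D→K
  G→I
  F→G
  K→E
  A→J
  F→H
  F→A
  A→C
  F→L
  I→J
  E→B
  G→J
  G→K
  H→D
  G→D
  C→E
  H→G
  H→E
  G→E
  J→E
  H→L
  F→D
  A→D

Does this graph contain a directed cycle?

DFS with white/gray/black marking, starting from I:
I gray
  J gray
    E gray
      B gray
      B black
    E black
  J black
  K gray
    K→J: J black — skip
    K→E: E black — skip
  K black
I black
C gray
  L gray
    L→K: K black — skip
  L black
  C→E: E black — skip
C black
H gray
  D gray
    D→K: K black — skip
  D black
  H→L: L black — skip
  H→E: E black — skip
  G gray
    G→I: I black — skip
    G→J: J black — skip
    G→K: K black — skip
    G→D: D black — skip
    G→E: E black — skip
  G black
H black
F gray
  F→D: D black — skip
  A gray
    A→C: C black — skip
    A→J: J black — skip
    A→D: D black — skip
  A black
  F→G: G black — skip
  F→H: H black — skip
  F→L: L black — skip
F black
Every edge goes to a white or black vertex — no back edge, so the graph is acyclic.

No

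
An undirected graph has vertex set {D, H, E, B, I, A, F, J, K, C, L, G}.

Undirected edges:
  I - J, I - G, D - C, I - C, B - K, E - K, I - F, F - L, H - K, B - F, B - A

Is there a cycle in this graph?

DFS, tracking each vertex's parent; an edge to a visited non-parent vertex closes a cycle.
Start from H:
visit H (parent –)
  visit K (parent H)
    visit B (parent K)
      visit F (parent B)
        visit L (parent F)
          L–F: parent, skip
        F–B: parent, skip
        visit I (parent F)
          visit G (parent I)
            G–I: parent, skip
          visit C (parent I)
            C–I: parent, skip
            visit D (parent C)
              D–C: parent, skip
          visit J (parent I)
            J–I: parent, skip
          I–F: parent, skip
      visit A (parent B)
        A–B: parent, skip
      B–K: parent, skip
    K–H: parent, skip
    visit E (parent K)
      E–K: parent, skip
No non-parent visited neighbor found — the graph is a forest.

No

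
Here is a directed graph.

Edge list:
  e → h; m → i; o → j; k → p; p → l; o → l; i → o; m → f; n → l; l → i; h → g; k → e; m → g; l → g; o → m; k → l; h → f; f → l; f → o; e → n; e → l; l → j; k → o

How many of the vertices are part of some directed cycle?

5

A vertex is on a directed cycle iff it belongs to a strongly connected component of size ≥ 2 (or has a self-loop).
The vertices on cycles are {f, i, l, m, o} — 5 in total.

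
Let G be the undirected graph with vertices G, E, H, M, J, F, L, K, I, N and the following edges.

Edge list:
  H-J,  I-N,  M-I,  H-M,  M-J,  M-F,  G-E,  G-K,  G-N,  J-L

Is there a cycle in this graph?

DFS, tracking each vertex's parent; an edge to a visited non-parent vertex closes a cycle.
Start from F:
visit F (parent –)
  visit M (parent F)
    visit J (parent M)
      visit H (parent J)
        H–M: M visited and ≠ parent → cycle
Cycle: M – J – H – M.

Yes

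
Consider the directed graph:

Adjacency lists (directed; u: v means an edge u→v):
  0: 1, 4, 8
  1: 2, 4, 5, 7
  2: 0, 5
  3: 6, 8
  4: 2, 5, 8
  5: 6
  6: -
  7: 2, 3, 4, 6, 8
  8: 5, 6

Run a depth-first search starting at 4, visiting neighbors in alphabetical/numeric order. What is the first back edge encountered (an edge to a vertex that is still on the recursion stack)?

1→2

DFS from 4 (visiting neighbors in alphabetical/numeric order); mark gray on enter, black on exit:
4 gray
  2 gray
    0 gray
      1 gray
        1→2: 2 is gray → back edge
First back edge: 1 → 2.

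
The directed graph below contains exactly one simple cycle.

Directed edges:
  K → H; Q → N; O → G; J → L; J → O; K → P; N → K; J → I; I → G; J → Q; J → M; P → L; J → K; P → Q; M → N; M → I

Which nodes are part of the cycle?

K, N, P, Q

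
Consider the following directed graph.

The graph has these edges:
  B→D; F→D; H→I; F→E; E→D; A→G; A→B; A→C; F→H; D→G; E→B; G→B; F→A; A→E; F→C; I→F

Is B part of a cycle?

Yes

B is on a cycle iff B can reach itself via ≥1 edge.
B → D → G → B — yes.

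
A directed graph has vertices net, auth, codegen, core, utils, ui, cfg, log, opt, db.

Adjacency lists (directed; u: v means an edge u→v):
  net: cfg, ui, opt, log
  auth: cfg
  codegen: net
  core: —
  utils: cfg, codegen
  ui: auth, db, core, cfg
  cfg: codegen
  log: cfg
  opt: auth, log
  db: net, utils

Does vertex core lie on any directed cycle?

No

core lies on a cycle iff there is a path from core back to itself.
Exploring from core, it never reaches itself; equivalently, its strongly connected component is a singleton.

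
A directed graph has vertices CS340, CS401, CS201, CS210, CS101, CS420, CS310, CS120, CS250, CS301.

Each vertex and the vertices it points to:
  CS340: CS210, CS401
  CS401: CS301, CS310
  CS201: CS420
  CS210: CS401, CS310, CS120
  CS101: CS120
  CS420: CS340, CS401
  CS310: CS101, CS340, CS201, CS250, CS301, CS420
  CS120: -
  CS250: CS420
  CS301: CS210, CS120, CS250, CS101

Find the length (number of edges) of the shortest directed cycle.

For each vertex v, BFS finds the shortest path from v back to v.
The shortest such closed walk is CS310 → CS340 → CS401 → CS310, length 3.

3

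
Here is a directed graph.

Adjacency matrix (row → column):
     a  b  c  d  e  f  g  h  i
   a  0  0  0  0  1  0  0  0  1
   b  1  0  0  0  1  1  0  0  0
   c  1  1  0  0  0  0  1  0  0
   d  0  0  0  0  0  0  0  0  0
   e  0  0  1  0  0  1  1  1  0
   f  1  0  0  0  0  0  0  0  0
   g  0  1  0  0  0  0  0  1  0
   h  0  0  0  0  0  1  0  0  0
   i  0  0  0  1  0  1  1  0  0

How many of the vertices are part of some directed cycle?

8

A vertex is on a directed cycle iff it belongs to a strongly connected component of size ≥ 2 (or has a self-loop).
The vertices on cycles are {a, b, c, e, f, g, h, i} — 8 in total.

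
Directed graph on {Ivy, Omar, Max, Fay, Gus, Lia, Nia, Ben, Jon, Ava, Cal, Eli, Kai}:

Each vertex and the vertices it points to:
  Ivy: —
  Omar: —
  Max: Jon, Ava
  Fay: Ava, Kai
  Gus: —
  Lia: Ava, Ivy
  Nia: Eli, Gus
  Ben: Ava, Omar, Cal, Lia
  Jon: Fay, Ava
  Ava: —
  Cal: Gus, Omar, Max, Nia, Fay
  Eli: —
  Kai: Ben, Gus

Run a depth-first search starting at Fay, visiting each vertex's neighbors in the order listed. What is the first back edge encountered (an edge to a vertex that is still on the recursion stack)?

Jon->Fay

DFS from Fay (visiting each vertex's neighbors in the order listed); mark gray on enter, black on exit:
Fay gray
  Ava gray
  Ava black
  Kai gray
    Ben gray
      Ben→Ava: Ava black — skip
      Omar gray
      Omar black
      Cal gray
        Gus gray
        Gus black
        Cal→Omar: Omar black — skip
        Max gray
          Jon gray
            Jon→Fay: Fay is gray → back edge
First back edge: Jon → Fay.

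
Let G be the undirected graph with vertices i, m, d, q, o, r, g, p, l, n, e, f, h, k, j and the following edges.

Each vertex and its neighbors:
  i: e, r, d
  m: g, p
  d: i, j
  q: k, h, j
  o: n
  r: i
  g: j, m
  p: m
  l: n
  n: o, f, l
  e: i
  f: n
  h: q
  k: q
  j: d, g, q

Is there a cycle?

DFS, tracking each vertex's parent; an edge to a visited non-parent vertex closes a cycle.
Start from o:
visit o (parent –)
  visit n (parent o)
    n–o: parent, skip
    visit f (parent n)
      f–n: parent, skip
    visit l (parent n)
      l–n: parent, skip
visit i (parent –)
  visit e (parent i)
    e–i: parent, skip
  visit r (parent i)
    r–i: parent, skip
  visit d (parent i)
    d–i: parent, skip
    visit j (parent d)
      j–d: parent, skip
      visit g (parent j)
        g–j: parent, skip
        visit m (parent g)
          m–g: parent, skip
          visit p (parent m)
            p–m: parent, skip
      visit q (parent j)
        visit k (parent q)
          k–q: parent, skip
        visit h (parent q)
          h–q: parent, skip
        q–j: parent, skip
No non-parent visited neighbor found — the graph is a forest.

No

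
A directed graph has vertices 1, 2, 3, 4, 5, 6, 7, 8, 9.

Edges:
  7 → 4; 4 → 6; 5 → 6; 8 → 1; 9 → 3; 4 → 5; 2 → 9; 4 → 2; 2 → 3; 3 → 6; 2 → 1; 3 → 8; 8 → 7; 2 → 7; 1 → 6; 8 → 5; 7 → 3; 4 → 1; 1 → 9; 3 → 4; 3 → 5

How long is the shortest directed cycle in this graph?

3

For each vertex v, BFS finds the shortest path from v back to v.
The shortest such closed walk is 2 → 7 → 4 → 2, length 3.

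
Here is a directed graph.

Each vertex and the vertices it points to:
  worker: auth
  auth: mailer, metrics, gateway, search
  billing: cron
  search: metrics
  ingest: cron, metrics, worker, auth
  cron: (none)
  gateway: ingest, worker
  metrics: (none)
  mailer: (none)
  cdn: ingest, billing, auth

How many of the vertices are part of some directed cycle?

A vertex is on a directed cycle iff it belongs to a strongly connected component of size ≥ 2 (or has a self-loop).
The vertices on cycles are {auth, ingest, worker, gateway} — 4 in total.

4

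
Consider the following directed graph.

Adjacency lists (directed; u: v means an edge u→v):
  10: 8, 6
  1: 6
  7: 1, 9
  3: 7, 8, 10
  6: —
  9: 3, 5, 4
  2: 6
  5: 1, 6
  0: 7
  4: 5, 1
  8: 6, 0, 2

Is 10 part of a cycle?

Yes

10 is on a cycle iff 10 can reach itself via ≥1 edge.
10 → 8 → 0 → 7 → 9 → 3 → 10 — yes.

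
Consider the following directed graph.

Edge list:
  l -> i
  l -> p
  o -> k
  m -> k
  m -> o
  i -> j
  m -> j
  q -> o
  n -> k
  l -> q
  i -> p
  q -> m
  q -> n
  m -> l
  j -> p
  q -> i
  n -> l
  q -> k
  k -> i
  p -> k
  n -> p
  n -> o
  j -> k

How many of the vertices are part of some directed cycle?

A vertex is on a directed cycle iff it belongs to a strongly connected component of size ≥ 2 (or has a self-loop).
The vertices on cycles are {i, j, k, l, m, n, p, q} — 8 in total.

8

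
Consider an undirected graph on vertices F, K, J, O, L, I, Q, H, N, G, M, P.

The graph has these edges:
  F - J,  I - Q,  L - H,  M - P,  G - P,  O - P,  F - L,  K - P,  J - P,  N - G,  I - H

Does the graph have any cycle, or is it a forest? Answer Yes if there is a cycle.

No

DFS, tracking each vertex's parent; an edge to a visited non-parent vertex closes a cycle.
Start from G:
visit G (parent –)
  visit P (parent G)
    visit J (parent P)
      J–P: parent, skip
      visit F (parent J)
        visit L (parent F)
          visit H (parent L)
            visit I (parent H)
              visit Q (parent I)
                Q–I: parent, skip
              I–H: parent, skip
            H–L: parent, skip
          L–F: parent, skip
        F–J: parent, skip
    P–G: parent, skip
    visit K (parent P)
      K–P: parent, skip
    visit O (parent P)
      O–P: parent, skip
    visit M (parent P)
      M–P: parent, skip
  visit N (parent G)
    N–G: parent, skip
No non-parent visited neighbor found — the graph is a forest.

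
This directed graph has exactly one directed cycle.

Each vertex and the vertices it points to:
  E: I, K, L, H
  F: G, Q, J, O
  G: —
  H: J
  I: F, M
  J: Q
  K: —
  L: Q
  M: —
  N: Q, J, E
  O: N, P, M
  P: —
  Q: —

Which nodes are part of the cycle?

E, F, I, N, O

DFS with gray/black marking from E:
E gray
  I gray
    F gray
      G gray
      G black
      Q gray
      Q black
      J gray
        J→Q: Q black — skip
      J black
      O gray
        N gray
          N→Q: Q black — skip
          N→J: J black — skip
          N→E: E is gray → back edge
Back edge closes the cycle E → I → F → O → N → E; its vertices are {E, F, I, N, O}.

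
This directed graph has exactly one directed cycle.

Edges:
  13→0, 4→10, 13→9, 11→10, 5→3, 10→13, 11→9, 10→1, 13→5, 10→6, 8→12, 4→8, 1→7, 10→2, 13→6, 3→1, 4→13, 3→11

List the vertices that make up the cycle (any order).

DFS with gray/black marking from 10:
10 gray
  6 gray
  6 black
  1 gray
    7 gray
    7 black
  1 black
  2 gray
  2 black
  13 gray
    0 gray
    0 black
    13→6: 6 black — skip
    5 gray
      3 gray
        3→1: 1 black — skip
        11 gray
          9 gray
          9 black
          11→10: 10 is gray → back edge
Back edge closes the cycle 10 → 13 → 5 → 3 → 11 → 10; its vertices are {3, 5, 10, 11, 13}.

3, 5, 10, 11, 13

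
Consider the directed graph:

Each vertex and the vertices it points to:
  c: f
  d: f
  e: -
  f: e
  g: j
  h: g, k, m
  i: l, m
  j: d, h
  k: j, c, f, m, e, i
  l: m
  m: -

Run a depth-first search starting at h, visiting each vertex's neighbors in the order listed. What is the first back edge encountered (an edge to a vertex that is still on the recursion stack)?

DFS from h (visiting each vertex's neighbors in the order listed); mark gray on enter, black on exit:
h gray
  g gray
    j gray
      d gray
        f gray
          e gray
          e black
        f black
      d black
      j→h: h is gray → back edge
First back edge: j → h.

j->h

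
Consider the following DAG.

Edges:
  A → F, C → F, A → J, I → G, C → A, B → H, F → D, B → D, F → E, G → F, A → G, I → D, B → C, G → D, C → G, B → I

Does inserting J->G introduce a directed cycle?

Adding J→G creates a cycle iff G can already reach J.
Explore from G: no path reaches J. The graph stays acyclic.

No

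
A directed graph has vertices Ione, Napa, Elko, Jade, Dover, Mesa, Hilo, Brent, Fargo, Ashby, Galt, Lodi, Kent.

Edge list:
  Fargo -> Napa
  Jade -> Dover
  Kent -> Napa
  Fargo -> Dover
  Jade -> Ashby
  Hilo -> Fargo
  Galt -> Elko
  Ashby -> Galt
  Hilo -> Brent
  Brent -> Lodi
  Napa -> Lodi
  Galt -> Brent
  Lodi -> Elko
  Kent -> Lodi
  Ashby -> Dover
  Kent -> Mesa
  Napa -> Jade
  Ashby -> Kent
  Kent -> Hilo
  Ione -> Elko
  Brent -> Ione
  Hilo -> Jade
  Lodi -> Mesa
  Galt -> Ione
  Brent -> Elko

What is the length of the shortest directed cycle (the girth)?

For each vertex v, BFS finds the shortest path from v back to v.
The shortest such closed walk is Ashby → Kent → Hilo → Jade → Ashby, length 4.

4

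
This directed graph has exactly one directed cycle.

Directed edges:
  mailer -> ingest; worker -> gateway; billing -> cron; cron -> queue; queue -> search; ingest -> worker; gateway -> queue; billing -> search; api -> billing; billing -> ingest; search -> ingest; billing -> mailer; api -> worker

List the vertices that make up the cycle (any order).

DFS with gray/black marking from worker:
worker gray
  gateway gray
    queue gray
      search gray
        ingest gray
          ingest→worker: worker is gray → back edge
Back edge closes the cycle worker → gateway → queue → search → ingest → worker; its vertices are {queue, ingest, search, worker, gateway}.

queue, ingest, search, worker, gateway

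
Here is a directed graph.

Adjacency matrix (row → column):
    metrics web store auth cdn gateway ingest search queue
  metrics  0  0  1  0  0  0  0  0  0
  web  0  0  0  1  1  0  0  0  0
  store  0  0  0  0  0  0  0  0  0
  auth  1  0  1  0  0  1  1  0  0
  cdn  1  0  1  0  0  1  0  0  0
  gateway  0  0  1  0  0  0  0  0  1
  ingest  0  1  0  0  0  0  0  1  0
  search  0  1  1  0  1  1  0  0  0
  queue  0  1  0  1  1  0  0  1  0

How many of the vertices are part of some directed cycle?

7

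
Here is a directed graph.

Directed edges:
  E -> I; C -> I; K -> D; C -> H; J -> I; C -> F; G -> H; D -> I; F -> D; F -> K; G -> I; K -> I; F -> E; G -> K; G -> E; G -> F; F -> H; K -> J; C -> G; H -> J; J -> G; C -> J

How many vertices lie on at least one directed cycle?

5

A vertex is on a directed cycle iff it belongs to a strongly connected component of size ≥ 2 (or has a self-loop).
The vertices on cycles are {F, G, H, J, K} — 5 in total.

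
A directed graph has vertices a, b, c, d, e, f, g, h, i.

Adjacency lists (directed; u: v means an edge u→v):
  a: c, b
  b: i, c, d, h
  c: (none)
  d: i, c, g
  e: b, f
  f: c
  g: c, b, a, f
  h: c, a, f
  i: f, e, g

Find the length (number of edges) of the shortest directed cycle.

3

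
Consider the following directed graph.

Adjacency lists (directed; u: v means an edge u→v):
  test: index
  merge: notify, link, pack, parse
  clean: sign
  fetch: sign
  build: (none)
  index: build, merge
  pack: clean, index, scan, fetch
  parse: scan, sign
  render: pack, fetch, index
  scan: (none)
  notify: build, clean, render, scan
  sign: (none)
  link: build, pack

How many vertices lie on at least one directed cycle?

A vertex is on a directed cycle iff it belongs to a strongly connected component of size ≥ 2 (or has a self-loop).
The vertices on cycles are {link, pack, index, merge, notify, render} — 6 in total.

6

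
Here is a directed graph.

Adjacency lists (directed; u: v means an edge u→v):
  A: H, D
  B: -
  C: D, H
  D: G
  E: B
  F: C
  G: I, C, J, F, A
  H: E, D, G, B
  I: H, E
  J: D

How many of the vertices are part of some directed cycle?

8

A vertex is on a directed cycle iff it belongs to a strongly connected component of size ≥ 2 (or has a self-loop).
The vertices on cycles are {A, C, D, F, G, H, I, J} — 8 in total.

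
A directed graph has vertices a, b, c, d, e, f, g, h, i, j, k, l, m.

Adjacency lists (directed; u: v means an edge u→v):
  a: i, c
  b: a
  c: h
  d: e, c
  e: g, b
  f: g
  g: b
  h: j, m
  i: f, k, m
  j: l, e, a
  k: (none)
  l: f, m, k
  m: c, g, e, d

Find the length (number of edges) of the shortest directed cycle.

3

For each vertex v, BFS finds the shortest path from v back to v.
The shortest such closed walk is h → m → c → h, length 3.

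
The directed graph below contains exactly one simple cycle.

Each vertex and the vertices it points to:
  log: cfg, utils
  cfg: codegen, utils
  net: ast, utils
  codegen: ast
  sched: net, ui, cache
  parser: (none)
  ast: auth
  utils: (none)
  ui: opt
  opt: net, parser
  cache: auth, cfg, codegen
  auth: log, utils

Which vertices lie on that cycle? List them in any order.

DFS with gray/black marking from auth:
auth gray
  log gray
    cfg gray
      codegen gray
        ast gray
          ast→auth: auth is gray → back edge
Back edge closes the cycle auth → log → cfg → codegen → ast → auth; its vertices are {ast, cfg, log, auth, codegen}.

ast, cfg, log, auth, codegen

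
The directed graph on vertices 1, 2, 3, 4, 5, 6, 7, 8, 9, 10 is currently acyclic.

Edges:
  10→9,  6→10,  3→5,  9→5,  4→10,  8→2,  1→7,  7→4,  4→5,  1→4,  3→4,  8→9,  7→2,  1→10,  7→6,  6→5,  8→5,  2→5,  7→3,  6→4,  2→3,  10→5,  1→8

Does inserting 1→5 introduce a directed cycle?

No

Adding 1→5 creates a cycle iff 5 can already reach 1.
Explore from 5: no path reaches 1. The graph stays acyclic.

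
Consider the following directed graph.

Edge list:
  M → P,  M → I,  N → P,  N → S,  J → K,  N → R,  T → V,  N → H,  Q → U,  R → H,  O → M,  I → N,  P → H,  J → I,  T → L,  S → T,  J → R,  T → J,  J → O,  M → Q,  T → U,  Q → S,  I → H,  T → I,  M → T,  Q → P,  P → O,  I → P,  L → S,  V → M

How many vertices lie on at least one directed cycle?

A vertex is on a directed cycle iff it belongs to a strongly connected component of size ≥ 2 (or has a self-loop).
The vertices on cycles are {I, J, L, M, N, O, P, Q, S, T, V} — 11 in total.

11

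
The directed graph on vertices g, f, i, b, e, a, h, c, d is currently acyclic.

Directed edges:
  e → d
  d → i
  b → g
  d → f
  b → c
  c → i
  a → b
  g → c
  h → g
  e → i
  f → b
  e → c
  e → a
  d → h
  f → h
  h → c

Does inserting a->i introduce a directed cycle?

No

Adding a→i creates a cycle iff i can already reach a.
Explore from i: no path reaches a. The graph stays acyclic.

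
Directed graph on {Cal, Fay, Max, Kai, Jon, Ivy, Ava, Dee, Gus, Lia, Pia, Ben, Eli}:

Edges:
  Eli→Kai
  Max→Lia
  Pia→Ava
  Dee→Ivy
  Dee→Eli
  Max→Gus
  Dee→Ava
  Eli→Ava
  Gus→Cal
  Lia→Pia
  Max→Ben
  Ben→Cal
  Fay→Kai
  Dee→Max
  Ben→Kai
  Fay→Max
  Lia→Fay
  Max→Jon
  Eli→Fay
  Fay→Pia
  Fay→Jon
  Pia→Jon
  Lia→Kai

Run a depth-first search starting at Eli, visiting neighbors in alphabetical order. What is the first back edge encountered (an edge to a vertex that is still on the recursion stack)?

Lia→Fay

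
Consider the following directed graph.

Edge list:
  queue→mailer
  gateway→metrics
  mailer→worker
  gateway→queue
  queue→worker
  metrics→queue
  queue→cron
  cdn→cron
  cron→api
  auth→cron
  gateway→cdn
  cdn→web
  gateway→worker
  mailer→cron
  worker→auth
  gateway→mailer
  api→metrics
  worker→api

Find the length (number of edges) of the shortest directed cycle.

For each vertex v, BFS finds the shortest path from v back to v.
The shortest such closed walk is worker → api → metrics → queue → worker, length 4.

4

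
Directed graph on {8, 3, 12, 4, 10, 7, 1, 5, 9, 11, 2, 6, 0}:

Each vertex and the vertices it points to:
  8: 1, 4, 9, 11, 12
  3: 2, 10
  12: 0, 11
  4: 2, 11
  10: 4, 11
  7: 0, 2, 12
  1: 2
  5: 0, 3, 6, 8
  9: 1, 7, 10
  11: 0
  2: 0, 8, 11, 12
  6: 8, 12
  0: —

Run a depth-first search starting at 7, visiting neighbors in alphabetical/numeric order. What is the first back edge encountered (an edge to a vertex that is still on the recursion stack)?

1→2

DFS from 7 (visiting neighbors in alphabetical/numeric order); mark gray on enter, black on exit:
7 gray
  0 gray
  0 black
  2 gray
    2→0: 0 black — skip
    8 gray
      1 gray
        1→2: 2 is gray → back edge
First back edge: 1 → 2.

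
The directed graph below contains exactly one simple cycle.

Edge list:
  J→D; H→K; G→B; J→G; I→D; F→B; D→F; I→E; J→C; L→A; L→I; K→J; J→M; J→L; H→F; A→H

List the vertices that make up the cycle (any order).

A, H, J, K, L

DFS with gray/black marking from J:
J gray
  M gray
  M black
  C gray
  C black
  G gray
    B gray
    B black
  G black
  D gray
    F gray
      F→B: B black — skip
    F black
  D black
  L gray
    A gray
      H gray
        H→F: F black — skip
        K gray
          K→J: J is gray → back edge
Back edge closes the cycle J → L → A → H → K → J; its vertices are {A, H, J, K, L}.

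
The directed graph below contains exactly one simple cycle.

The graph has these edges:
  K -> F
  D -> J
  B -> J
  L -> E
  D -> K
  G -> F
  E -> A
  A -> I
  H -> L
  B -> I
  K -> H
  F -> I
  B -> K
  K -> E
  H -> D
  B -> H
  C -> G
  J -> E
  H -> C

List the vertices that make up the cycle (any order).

DFS with gray/black marking from H:
H gray
  C gray
    G gray
      F gray
        I gray
        I black
      F black
    G black
  C black
  L gray
    E gray
      A gray
        A→I: I black — skip
      A black
    E black
  L black
  D gray
    J gray
      J→E: E black — skip
    J black
    K gray
      K→E: E black — skip
      K→F: F black — skip
      K→H: H is gray → back edge
Back edge closes the cycle H → D → K → H; its vertices are {D, H, K}.

D, H, K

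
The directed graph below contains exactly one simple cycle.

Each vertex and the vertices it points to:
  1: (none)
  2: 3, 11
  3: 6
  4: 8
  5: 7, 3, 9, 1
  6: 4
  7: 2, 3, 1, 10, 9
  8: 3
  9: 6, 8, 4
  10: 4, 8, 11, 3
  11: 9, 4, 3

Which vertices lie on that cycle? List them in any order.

3, 4, 6, 8

DFS with gray/black marking from 3:
3 gray
  6 gray
    4 gray
      8 gray
        8→3: 3 is gray → back edge
Back edge closes the cycle 3 → 6 → 4 → 8 → 3; its vertices are {3, 4, 6, 8}.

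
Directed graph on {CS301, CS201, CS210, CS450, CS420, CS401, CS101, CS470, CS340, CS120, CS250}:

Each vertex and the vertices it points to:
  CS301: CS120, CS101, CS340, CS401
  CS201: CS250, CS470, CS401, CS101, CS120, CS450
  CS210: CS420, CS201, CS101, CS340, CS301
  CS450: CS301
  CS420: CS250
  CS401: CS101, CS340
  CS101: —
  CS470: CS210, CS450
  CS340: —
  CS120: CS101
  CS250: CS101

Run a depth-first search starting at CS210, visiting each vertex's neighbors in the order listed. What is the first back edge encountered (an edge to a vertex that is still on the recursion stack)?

DFS from CS210 (visiting each vertex's neighbors in the order listed); mark gray on enter, black on exit:
CS210 gray
  CS420 gray
    CS250 gray
      CS101 gray
      CS101 black
    CS250 black
  CS420 black
  CS201 gray
    CS201→CS250: CS250 black — skip
    CS470 gray
      CS470→CS210: CS210 is gray → back edge
First back edge: CS470 → CS210.

CS470->CS210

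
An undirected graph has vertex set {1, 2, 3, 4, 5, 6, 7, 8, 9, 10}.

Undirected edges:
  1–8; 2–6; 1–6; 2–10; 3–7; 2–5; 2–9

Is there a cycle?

No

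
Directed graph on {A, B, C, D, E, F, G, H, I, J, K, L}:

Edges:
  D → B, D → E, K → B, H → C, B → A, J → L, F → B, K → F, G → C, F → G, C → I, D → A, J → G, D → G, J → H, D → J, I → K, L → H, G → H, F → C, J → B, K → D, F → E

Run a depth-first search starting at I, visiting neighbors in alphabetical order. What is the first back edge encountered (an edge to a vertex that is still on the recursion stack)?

DFS from I (visiting neighbors in alphabetical order); mark gray on enter, black on exit:
I gray
  K gray
    B gray
      A gray
      A black
    B black
    D gray
      D→A: A black — skip
      D→B: B black — skip
      E gray
      E black
      G gray
        C gray
          C→I: I is gray → back edge
First back edge: C → I.

C->I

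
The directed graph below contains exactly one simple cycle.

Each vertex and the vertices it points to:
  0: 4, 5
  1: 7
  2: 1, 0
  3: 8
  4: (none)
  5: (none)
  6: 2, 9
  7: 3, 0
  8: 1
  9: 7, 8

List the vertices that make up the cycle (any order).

1, 3, 7, 8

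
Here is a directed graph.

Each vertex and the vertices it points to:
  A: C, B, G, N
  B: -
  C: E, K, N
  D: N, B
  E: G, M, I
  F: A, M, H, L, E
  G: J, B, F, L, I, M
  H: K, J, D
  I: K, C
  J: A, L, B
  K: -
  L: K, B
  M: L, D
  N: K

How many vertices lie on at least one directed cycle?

A vertex is on a directed cycle iff it belongs to a strongly connected component of size ≥ 2 (or has a self-loop).
The vertices on cycles are {A, C, E, F, G, H, I, J} — 8 in total.

8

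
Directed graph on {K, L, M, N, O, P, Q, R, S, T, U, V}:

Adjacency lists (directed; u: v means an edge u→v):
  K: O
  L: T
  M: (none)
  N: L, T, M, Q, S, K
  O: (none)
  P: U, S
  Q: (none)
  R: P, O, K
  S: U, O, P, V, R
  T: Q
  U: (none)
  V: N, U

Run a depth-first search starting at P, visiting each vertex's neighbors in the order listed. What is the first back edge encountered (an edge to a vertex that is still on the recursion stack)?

DFS from P (visiting each vertex's neighbors in the order listed); mark gray on enter, black on exit:
P gray
  U gray
  U black
  S gray
    S→U: U black — skip
    O gray
    O black
    S→P: P is gray → back edge
First back edge: S → P.

S→P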